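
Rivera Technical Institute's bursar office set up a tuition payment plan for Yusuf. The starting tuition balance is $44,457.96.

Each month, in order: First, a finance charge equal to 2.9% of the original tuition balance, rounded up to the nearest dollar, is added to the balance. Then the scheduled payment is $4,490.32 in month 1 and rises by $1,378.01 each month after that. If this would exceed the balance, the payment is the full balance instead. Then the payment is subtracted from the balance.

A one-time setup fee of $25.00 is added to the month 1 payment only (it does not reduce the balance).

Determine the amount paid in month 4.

Month 1: $44,457.96 +$1,290.00 interest = $45,747.96; pay $4,490.32 (+ $25.00 fee) → $41,257.64
Month 2: $41,257.64 +$1,290.00 interest = $42,547.64; pay $5,868.33 → $36,679.31
Month 3: $36,679.31 +$1,290.00 interest = $37,969.31; pay $7,246.34 → $30,722.97
Month 4: $30,722.97 +$1,290.00 interest = $32,012.97; pay $8,624.35 → $23,388.62

$8,624.35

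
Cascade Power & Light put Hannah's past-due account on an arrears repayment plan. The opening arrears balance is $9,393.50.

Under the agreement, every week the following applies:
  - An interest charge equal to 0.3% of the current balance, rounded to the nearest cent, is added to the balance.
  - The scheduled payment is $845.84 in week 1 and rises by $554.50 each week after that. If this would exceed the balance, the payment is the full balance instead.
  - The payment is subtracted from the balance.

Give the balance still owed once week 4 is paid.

$2,774.45

# | Opening | Interest | Payment | End bal
1 | $9,393.50 | $28.18 | $845.84 | $8,575.84
2 | $8,575.84 | $25.73 | $1,400.34 | $7,201.23
3 | $7,201.23 | $21.60 | $1,954.84 | $5,267.99
4 | $5,267.99 | $15.80 | $2,509.34 | $2,774.45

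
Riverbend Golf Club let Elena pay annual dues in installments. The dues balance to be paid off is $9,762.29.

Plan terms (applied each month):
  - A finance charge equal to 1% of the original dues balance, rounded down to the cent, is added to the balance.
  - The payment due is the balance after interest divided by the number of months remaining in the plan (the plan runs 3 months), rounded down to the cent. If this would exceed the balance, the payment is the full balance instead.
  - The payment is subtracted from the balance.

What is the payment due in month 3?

Month 1: opening $9,762.29; interest $97.62 → $9,859.91; payment $3,286.63; balance $6,573.28
Month 2: opening $6,573.28; interest $97.62 → $6,670.90; payment $3,335.45; balance $3,335.45
Month 3: opening $3,335.45; interest $97.62 → $3,433.07; payment $3,433.07; balance $0.00

$3,433.07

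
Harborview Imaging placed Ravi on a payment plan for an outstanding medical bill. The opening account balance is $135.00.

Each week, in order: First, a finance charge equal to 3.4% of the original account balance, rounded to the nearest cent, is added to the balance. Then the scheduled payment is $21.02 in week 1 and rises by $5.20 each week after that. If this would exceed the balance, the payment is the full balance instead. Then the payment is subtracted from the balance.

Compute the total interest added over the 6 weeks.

$27.54

Week 1: opening $135.00; interest $4.59 → $139.59; payment $21.02; balance $118.57
Week 2: opening $118.57; interest $4.59 → $123.16; payment $26.22; balance $96.94
Week 3: opening $96.94; interest $4.59 → $101.53; payment $31.42; balance $70.11
Week 4: opening $70.11; interest $4.59 → $74.70; payment $36.62; balance $38.08
Week 5: opening $38.08; interest $4.59 → $42.67; payment $41.82; balance $0.85
Week 6: opening $0.85; interest $4.59 → $5.44; payment $5.44; balance $0.00
Total interest: $4.59 + $4.59 + $4.59 + $4.59 + $4.59 + $4.59 = $27.54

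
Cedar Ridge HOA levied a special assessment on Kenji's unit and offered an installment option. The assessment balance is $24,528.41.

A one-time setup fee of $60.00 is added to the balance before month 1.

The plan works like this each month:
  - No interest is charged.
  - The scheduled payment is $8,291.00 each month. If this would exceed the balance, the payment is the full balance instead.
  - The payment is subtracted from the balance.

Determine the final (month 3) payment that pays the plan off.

$8,006.41

Month 1: opening $24,588.41; payment $8,291.00; balance $16,297.41
Month 2: opening $16,297.41; payment $8,291.00; balance $8,006.41
Month 3: opening $8,006.41; payment $8,006.41; balance $0.00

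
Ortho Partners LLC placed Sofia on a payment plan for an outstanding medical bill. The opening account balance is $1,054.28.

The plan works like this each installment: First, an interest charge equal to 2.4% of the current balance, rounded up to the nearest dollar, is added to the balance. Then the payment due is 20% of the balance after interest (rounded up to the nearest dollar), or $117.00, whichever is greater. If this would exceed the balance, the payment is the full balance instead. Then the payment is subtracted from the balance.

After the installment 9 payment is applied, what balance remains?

$0.00

Installment 1: $1,054.28 +$26.00 interest = $1,080.28; pay $217.00 → $863.28
Installment 2: $863.28 +$21.00 interest = $884.28; pay $177.00 → $707.28
Installment 3: $707.28 +$17.00 interest = $724.28; pay $145.00 → $579.28
Installment 4: $579.28 +$14.00 interest = $593.28; pay $119.00 → $474.28
Installment 5: $474.28 +$12.00 interest = $486.28; pay $117.00 → $369.28
Installment 6: $369.28 +$9.00 interest = $378.28; pay $117.00 → $261.28
Installment 7: $261.28 +$7.00 interest = $268.28; pay $117.00 → $151.28
Installment 8: $151.28 +$4.00 interest = $155.28; pay $117.00 → $38.28
Installment 9: $38.28 +$1.00 interest = $39.28; pay $39.28 → $0.00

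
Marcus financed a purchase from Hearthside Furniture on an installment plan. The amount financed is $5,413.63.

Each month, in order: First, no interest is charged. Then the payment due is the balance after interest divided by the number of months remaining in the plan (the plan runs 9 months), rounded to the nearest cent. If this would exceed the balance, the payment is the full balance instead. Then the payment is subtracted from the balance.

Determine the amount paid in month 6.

Month 1: opening $5,413.63; payment $601.51; balance $4,812.12
Month 2: opening $4,812.12; payment $601.52; balance $4,210.60
Month 3: opening $4,210.60; payment $601.51; balance $3,609.09
Month 4: opening $3,609.09; payment $601.52; balance $3,007.57
Month 5: opening $3,007.57; payment $601.51; balance $2,406.06
Month 6: opening $2,406.06; payment $601.52; balance $1,804.54

$601.52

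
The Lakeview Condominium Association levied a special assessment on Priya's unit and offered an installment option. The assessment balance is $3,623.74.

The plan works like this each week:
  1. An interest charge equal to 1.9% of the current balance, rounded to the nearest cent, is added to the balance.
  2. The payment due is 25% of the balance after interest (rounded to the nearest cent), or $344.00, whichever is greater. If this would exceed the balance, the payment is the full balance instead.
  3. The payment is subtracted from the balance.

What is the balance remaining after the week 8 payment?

$0.00

# | Opening | Interest | Payment | End bal
1 | $3,623.74 | $68.85 | $923.15 | $2,769.44
2 | $2,769.44 | $52.62 | $705.52 | $2,116.54
3 | $2,116.54 | $40.21 | $539.19 | $1,617.56
4 | $1,617.56 | $30.73 | $412.07 | $1,236.22
5 | $1,236.22 | $23.49 | $344.00 | $915.71
6 | $915.71 | $17.40 | $344.00 | $589.11
7 | $589.11 | $11.19 | $344.00 | $256.30
8 | $256.30 | $4.87 | $261.17 | $0.00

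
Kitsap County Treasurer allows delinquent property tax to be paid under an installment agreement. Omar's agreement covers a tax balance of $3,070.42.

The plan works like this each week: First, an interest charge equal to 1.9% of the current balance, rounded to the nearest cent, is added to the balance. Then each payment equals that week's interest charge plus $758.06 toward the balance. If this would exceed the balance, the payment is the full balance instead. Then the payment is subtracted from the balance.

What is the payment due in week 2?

$801.99

Week 1: opening $3,070.42; interest $58.34 → $3,128.76; payment $816.40; balance $2,312.36
Week 2: opening $2,312.36; interest $43.93 → $2,356.29; payment $801.99; balance $1,554.30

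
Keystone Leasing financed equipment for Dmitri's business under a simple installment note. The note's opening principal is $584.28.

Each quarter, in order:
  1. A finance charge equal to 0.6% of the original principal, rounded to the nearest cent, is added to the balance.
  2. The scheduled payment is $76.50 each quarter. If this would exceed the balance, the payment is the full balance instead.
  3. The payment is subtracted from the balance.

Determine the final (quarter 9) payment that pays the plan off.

$3.87

Quarter 1: opening $584.28; interest $3.51 → $587.79; payment $76.50; balance $511.29
Quarter 2: opening $511.29; interest $3.51 → $514.80; payment $76.50; balance $438.30
Quarter 3: opening $438.30; interest $3.51 → $441.81; payment $76.50; balance $365.31
Quarter 4: opening $365.31; interest $3.51 → $368.82; payment $76.50; balance $292.32
Quarter 5: opening $292.32; interest $3.51 → $295.83; payment $76.50; balance $219.33
Quarter 6: opening $219.33; interest $3.51 → $222.84; payment $76.50; balance $146.34
Quarter 7: opening $146.34; interest $3.51 → $149.85; payment $76.50; balance $73.35
Quarter 8: opening $73.35; interest $3.51 → $76.86; payment $76.50; balance $0.36
Quarter 9: opening $0.36; interest $3.51 → $3.87; payment $3.87; balance $0.00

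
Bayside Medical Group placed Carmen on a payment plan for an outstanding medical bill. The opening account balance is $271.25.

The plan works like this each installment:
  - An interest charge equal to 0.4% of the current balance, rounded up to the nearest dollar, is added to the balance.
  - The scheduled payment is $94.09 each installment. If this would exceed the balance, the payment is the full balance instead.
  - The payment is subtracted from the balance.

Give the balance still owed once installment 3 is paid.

Installment 1: opening $271.25; interest $2.00 → $273.25; payment $94.09; balance $179.16
Installment 2: opening $179.16; interest $1.00 → $180.16; payment $94.09; balance $86.07
Installment 3: opening $86.07; interest $1.00 → $87.07; payment $87.07; balance $0.00

$0.00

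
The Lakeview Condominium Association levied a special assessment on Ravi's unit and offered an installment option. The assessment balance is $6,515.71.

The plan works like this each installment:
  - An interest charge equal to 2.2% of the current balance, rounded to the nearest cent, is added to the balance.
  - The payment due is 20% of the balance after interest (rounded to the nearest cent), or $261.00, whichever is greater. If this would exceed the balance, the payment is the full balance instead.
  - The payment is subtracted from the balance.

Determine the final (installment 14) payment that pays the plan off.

# | Opening | Interest | Payment | End bal
1 | $6,515.71 | $143.35 | $1,331.81 | $5,327.25
2 | $5,327.25 | $117.20 | $1,088.89 | $4,355.56
3 | $4,355.56 | $95.82 | $890.28 | $3,561.10
4 | $3,561.10 | $78.34 | $727.89 | $2,911.55
5 | $2,911.55 | $64.05 | $595.12 | $2,380.48
6 | $2,380.48 | $52.37 | $486.57 | $1,946.28
7 | $1,946.28 | $42.82 | $397.82 | $1,591.28
8 | $1,591.28 | $35.01 | $325.26 | $1,301.03
9 | $1,301.03 | $28.62 | $265.93 | $1,063.72
10 | $1,063.72 | $23.40 | $261.00 | $826.12
11 | $826.12 | $18.17 | $261.00 | $583.29
12 | $583.29 | $12.83 | $261.00 | $335.12
13 | $335.12 | $7.37 | $261.00 | $81.49
14 | $81.49 | $1.79 | $83.28 | $0.00

$83.28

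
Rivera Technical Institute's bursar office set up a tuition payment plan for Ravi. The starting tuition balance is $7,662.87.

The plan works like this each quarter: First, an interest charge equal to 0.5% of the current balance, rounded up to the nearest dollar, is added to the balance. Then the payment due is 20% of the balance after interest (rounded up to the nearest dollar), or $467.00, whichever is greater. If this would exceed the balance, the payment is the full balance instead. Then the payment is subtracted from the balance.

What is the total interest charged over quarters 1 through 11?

# | Opening | Interest | Payment | End bal
1 | $7,662.87 | $39.00 | $1,541.00 | $6,160.87
2 | $6,160.87 | $31.00 | $1,239.00 | $4,952.87
3 | $4,952.87 | $25.00 | $996.00 | $3,981.87
4 | $3,981.87 | $20.00 | $801.00 | $3,200.87
5 | $3,200.87 | $17.00 | $644.00 | $2,573.87
6 | $2,573.87 | $13.00 | $518.00 | $2,068.87
7 | $2,068.87 | $11.00 | $467.00 | $1,612.87
8 | $1,612.87 | $9.00 | $467.00 | $1,154.87
9 | $1,154.87 | $6.00 | $467.00 | $693.87
10 | $693.87 | $4.00 | $467.00 | $230.87
11 | $230.87 | $2.00 | $232.87 | $0.00
Total interest: $39.00 + $31.00 + $25.00 + $20.00 + $17.00 + $13.00 + $11.00 + $9.00 + $6.00 + $4.00 + $2.00 = $177.00

$177.00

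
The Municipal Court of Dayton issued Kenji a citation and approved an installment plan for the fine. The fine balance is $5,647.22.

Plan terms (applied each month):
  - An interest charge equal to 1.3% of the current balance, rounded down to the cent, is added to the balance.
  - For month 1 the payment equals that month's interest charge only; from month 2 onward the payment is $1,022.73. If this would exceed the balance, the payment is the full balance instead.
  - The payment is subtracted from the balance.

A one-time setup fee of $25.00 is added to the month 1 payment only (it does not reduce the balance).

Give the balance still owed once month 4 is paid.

$2,762.08

# | Opening | Interest | Payment | Fee | End bal
1 | $5,647.22 | $73.41 | $73.41 | $25.00 | $5,647.22
2 | $5,647.22 | $73.41 | $1,022.73 | — | $4,697.90
3 | $4,697.90 | $61.07 | $1,022.73 | — | $3,736.24
4 | $3,736.24 | $48.57 | $1,022.73 | — | $2,762.08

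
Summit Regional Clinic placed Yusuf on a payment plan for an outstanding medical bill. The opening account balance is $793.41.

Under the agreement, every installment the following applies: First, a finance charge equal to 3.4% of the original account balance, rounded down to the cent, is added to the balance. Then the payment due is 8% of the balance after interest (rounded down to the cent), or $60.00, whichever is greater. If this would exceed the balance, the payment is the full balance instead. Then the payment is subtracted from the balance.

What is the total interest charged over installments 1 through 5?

# | Opening | Interest | Payment | End bal
1 | $793.41 | $26.97 | $65.63 | $754.75
2 | $754.75 | $26.97 | $62.53 | $719.19
3 | $719.19 | $26.97 | $60.00 | $686.16
4 | $686.16 | $26.97 | $60.00 | $653.13
5 | $653.13 | $26.97 | $60.00 | $620.10
Total interest: $26.97 + $26.97 + $26.97 + $26.97 + $26.97 = $134.85

$134.85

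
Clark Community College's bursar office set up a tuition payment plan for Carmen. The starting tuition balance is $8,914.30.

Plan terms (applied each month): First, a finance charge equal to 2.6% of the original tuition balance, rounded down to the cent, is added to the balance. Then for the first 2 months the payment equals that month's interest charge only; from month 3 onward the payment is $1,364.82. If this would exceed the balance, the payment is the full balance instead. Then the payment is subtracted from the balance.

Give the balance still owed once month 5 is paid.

$5,515.15

# | Opening | Interest | Payment | End bal
1 | $8,914.30 | $231.77 | $231.77 | $8,914.30
2 | $8,914.30 | $231.77 | $231.77 | $8,914.30
3 | $8,914.30 | $231.77 | $1,364.82 | $7,781.25
4 | $7,781.25 | $231.77 | $1,364.82 | $6,648.20
5 | $6,648.20 | $231.77 | $1,364.82 | $5,515.15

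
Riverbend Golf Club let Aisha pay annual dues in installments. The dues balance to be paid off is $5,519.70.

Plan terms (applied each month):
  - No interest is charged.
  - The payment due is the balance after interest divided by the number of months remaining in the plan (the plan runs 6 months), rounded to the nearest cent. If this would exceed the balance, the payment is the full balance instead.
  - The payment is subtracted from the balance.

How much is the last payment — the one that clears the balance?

Month 1: opening $5,519.70; payment $919.95; balance $4,599.75
Month 2: opening $4,599.75; payment $919.95; balance $3,679.80
Month 3: opening $3,679.80; payment $919.95; balance $2,759.85
Month 4: opening $2,759.85; payment $919.95; balance $1,839.90
Month 5: opening $1,839.90; payment $919.95; balance $919.95
Month 6: opening $919.95; payment $919.95; balance $0.00

$919.95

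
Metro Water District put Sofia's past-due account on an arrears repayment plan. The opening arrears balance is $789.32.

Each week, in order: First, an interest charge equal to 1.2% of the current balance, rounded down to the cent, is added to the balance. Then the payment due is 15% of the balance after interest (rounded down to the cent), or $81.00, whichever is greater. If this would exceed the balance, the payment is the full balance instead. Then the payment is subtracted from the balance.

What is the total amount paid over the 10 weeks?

$836.81

Week 1: opening $789.32; interest $9.47 → $798.79; payment $119.81; balance $678.98
Week 2: opening $678.98; interest $8.14 → $687.12; payment $103.06; balance $584.06
Week 3: opening $584.06; interest $7.00 → $591.06; payment $88.65; balance $502.41
Week 4: opening $502.41; interest $6.02 → $508.43; payment $81.00; balance $427.43
Week 5: opening $427.43; interest $5.12 → $432.55; payment $81.00; balance $351.55
Week 6: opening $351.55; interest $4.21 → $355.76; payment $81.00; balance $274.76
Week 7: opening $274.76; interest $3.29 → $278.05; payment $81.00; balance $197.05
Week 8: opening $197.05; interest $2.36 → $199.41; payment $81.00; balance $118.41
Week 9: opening $118.41; interest $1.42 → $119.83; payment $81.00; balance $38.83
Week 10: opening $38.83; interest $0.46 → $39.29; payment $39.29; balance $0.00
Total paid: $836.81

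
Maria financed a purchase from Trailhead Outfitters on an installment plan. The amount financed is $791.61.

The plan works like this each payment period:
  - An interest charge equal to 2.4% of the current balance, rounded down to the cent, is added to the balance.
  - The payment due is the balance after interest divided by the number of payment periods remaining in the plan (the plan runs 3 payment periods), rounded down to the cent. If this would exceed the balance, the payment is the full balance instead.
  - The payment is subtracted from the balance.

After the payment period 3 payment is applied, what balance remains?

Payment period 1: $791.61 +$18.99 interest = $810.60; pay $270.20 → $540.40
Payment period 2: $540.40 +$12.96 interest = $553.36; pay $276.68 → $276.68
Payment period 3: $276.68 +$6.64 interest = $283.32; pay $283.32 → $0.00

$0.00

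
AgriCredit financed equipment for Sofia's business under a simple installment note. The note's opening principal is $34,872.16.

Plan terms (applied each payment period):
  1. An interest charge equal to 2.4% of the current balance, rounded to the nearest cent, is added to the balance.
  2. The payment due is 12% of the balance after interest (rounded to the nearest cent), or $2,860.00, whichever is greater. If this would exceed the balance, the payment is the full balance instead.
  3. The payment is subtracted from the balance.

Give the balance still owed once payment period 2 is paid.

Payment period 1: $34,872.16 +$836.93 interest = $35,709.09; pay $4,285.09 → $31,424.00
Payment period 2: $31,424.00 +$754.18 interest = $32,178.18; pay $3,861.38 → $28,316.80

$28,316.80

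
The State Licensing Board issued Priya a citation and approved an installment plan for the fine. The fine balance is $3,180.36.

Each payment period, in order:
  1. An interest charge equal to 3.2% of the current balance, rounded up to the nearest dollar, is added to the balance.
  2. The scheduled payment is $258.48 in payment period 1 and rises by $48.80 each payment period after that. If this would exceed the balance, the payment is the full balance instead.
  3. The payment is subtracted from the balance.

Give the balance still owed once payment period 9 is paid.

Payment period 1: opening $3,180.36; interest $102.00 → $3,282.36; payment $258.48; balance $3,023.88
Payment period 2: opening $3,023.88; interest $97.00 → $3,120.88; payment $307.28; balance $2,813.60
Payment period 3: opening $2,813.60; interest $91.00 → $2,904.60; payment $356.08; balance $2,548.52
Payment period 4: opening $2,548.52; interest $82.00 → $2,630.52; payment $404.88; balance $2,225.64
Payment period 5: opening $2,225.64; interest $72.00 → $2,297.64; payment $453.68; balance $1,843.96
Payment period 6: opening $1,843.96; interest $60.00 → $1,903.96; payment $502.48; balance $1,401.48
Payment period 7: opening $1,401.48; interest $45.00 → $1,446.48; payment $551.28; balance $895.20
Payment period 8: opening $895.20; interest $29.00 → $924.20; payment $600.08; balance $324.12
Payment period 9: opening $324.12; interest $11.00 → $335.12; payment $335.12; balance $0.00

$0.00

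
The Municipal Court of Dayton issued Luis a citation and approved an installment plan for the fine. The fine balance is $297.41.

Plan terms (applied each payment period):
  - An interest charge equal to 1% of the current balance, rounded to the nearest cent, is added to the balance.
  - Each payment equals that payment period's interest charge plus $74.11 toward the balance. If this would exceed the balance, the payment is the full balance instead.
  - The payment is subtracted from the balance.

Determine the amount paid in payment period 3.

$75.60

Payment period 1: $297.41 +$2.97 interest = $300.38; pay $77.08 → $223.30
Payment period 2: $223.30 +$2.23 interest = $225.53; pay $76.34 → $149.19
Payment period 3: $149.19 +$1.49 interest = $150.68; pay $75.60 → $75.08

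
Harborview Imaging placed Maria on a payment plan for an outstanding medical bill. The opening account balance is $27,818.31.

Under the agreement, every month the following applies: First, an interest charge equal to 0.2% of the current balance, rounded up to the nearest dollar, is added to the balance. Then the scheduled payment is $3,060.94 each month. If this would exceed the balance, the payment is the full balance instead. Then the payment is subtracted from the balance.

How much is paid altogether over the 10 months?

$28,108.31

# | Opening | Interest | Payment | End bal
1 | $27,818.31 | $56.00 | $3,060.94 | $24,813.37
2 | $24,813.37 | $50.00 | $3,060.94 | $21,802.43
3 | $21,802.43 | $44.00 | $3,060.94 | $18,785.49
4 | $18,785.49 | $38.00 | $3,060.94 | $15,762.55
5 | $15,762.55 | $32.00 | $3,060.94 | $12,733.61
6 | $12,733.61 | $26.00 | $3,060.94 | $9,698.67
7 | $9,698.67 | $20.00 | $3,060.94 | $6,657.73
8 | $6,657.73 | $14.00 | $3,060.94 | $3,610.79
9 | $3,610.79 | $8.00 | $3,060.94 | $557.85
10 | $557.85 | $2.00 | $559.85 | $0.00
Total paid: $28,108.31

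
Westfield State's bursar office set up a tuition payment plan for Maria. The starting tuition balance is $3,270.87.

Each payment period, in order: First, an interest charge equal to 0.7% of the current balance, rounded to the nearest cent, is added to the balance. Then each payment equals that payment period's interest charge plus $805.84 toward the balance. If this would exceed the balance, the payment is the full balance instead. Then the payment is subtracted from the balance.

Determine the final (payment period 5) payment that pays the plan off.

Payment period 1: $3,270.87 +$22.90 interest = $3,293.77; pay $828.74 → $2,465.03
Payment period 2: $2,465.03 +$17.26 interest = $2,482.29; pay $823.10 → $1,659.19
Payment period 3: $1,659.19 +$11.61 interest = $1,670.80; pay $817.45 → $853.35
Payment period 4: $853.35 +$5.97 interest = $859.32; pay $811.81 → $47.51
Payment period 5: $47.51 +$0.33 interest = $47.84; pay $47.84 → $0.00

$47.84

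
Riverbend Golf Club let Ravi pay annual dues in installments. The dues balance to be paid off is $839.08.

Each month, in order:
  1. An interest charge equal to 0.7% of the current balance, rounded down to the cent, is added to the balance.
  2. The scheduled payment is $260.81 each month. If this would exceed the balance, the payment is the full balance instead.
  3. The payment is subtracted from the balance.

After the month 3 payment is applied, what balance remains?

# | Opening | Interest | Payment | End bal
1 | $839.08 | $5.87 | $260.81 | $584.14
2 | $584.14 | $4.08 | $260.81 | $327.41
3 | $327.41 | $2.29 | $260.81 | $68.89

$68.89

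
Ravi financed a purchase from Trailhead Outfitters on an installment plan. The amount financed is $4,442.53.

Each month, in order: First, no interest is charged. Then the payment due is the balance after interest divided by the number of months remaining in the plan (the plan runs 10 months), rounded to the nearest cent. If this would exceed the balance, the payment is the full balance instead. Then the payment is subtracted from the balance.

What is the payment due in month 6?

$444.25

Month 1: $4,442.53 − $444.25 → $3,998.28
Month 2: $3,998.28 − $444.25 → $3,554.03
Month 3: $3,554.03 − $444.25 → $3,109.78
Month 4: $3,109.78 − $444.25 → $2,665.53
Month 5: $2,665.53 − $444.26 → $2,221.27
Month 6: $2,221.27 − $444.25 → $1,777.02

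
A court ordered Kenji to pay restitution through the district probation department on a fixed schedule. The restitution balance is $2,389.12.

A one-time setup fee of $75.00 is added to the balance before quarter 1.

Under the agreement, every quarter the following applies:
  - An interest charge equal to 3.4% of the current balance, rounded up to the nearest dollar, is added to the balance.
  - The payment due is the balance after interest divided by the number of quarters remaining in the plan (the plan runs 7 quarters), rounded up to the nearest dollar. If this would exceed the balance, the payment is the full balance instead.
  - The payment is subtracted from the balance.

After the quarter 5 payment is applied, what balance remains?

$830.12

Quarter 1: $2,464.12 +$84.00 interest = $2,548.12; pay $365.00 → $2,183.12
Quarter 2: $2,183.12 +$75.00 interest = $2,258.12; pay $377.00 → $1,881.12
Quarter 3: $1,881.12 +$64.00 interest = $1,945.12; pay $390.00 → $1,555.12
Quarter 4: $1,555.12 +$53.00 interest = $1,608.12; pay $403.00 → $1,205.12
Quarter 5: $1,205.12 +$41.00 interest = $1,246.12; pay $416.00 → $830.12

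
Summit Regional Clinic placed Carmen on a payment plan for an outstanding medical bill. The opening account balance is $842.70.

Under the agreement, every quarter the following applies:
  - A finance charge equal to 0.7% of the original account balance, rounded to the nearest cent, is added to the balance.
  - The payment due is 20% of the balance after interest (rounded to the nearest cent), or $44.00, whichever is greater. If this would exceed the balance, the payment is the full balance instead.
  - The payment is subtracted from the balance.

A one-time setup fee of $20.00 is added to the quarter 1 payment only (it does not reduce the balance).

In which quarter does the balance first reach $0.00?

Quarter 1: opening $842.70; interest $5.90 → $848.60; payment $169.72 (+ $20.00 fee); balance $678.88
Quarter 2: opening $678.88; interest $5.90 → $684.78; payment $136.96; balance $547.82
Quarter 3: opening $547.82; interest $5.90 → $553.72; payment $110.74; balance $442.98
Quarter 4: opening $442.98; interest $5.90 → $448.88; payment $89.78; balance $359.10
Quarter 5: opening $359.10; interest $5.90 → $365.00; payment $73.00; balance $292.00
Quarter 6: opening $292.00; interest $5.90 → $297.90; payment $59.58; balance $238.32
Quarter 7: opening $238.32; interest $5.90 → $244.22; payment $48.84; balance $195.38
Quarter 8: opening $195.38; interest $5.90 → $201.28; payment $44.00; balance $157.28
Quarter 9: opening $157.28; interest $5.90 → $163.18; payment $44.00; balance $119.18
Quarter 10: opening $119.18; interest $5.90 → $125.08; payment $44.00; balance $81.08
Quarter 11: opening $81.08; interest $5.90 → $86.98; payment $44.00; balance $42.98
Quarter 12: opening $42.98; interest $5.90 → $48.88; payment $44.00; balance $4.88
Quarter 13: opening $4.88; interest $5.90 → $10.78; payment $10.78; balance $0.00
Balance reaches $0.00 in quarter 13.

13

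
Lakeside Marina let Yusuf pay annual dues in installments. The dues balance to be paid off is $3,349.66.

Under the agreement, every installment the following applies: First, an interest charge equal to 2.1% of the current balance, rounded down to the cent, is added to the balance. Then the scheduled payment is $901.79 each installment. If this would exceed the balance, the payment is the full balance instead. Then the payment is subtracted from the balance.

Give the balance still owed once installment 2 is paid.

$1,669.30

# | Opening | Interest | Payment | End bal
1 | $3,349.66 | $70.34 | $901.79 | $2,518.21
2 | $2,518.21 | $52.88 | $901.79 | $1,669.30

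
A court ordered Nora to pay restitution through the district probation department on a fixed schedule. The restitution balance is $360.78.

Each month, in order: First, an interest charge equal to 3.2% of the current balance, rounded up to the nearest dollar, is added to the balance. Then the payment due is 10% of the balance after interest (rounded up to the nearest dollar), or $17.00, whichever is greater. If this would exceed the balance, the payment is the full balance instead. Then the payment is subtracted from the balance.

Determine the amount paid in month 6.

$26.00

# | Opening | Interest | Payment | End bal
1 | $360.78 | $12.00 | $38.00 | $334.78
2 | $334.78 | $11.00 | $35.00 | $310.78
3 | $310.78 | $10.00 | $33.00 | $287.78
4 | $287.78 | $10.00 | $30.00 | $267.78
5 | $267.78 | $9.00 | $28.00 | $248.78
6 | $248.78 | $8.00 | $26.00 | $230.78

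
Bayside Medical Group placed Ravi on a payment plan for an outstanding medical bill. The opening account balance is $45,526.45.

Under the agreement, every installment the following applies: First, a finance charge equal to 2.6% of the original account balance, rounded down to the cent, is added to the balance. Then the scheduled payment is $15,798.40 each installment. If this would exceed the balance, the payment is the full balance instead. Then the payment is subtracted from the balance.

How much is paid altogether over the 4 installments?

Installment 1: opening $45,526.45; interest $1,183.68 → $46,710.13; payment $15,798.40; balance $30,911.73
Installment 2: opening $30,911.73; interest $1,183.68 → $32,095.41; payment $15,798.40; balance $16,297.01
Installment 3: opening $16,297.01; interest $1,183.68 → $17,480.69; payment $15,798.40; balance $1,682.29
Installment 4: opening $1,682.29; interest $1,183.68 → $2,865.97; payment $2,865.97; balance $0.00
Total paid: $50,261.17

$50,261.17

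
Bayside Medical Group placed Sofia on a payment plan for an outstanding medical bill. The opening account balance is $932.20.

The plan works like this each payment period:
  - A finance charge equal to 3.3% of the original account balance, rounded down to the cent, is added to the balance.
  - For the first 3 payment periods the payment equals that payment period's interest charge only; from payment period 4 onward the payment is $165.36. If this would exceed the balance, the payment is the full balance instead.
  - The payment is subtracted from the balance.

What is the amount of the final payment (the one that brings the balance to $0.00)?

Payment period 1: opening $932.20; interest $30.76 → $962.96; payment $30.76; balance $932.20
Payment period 2: opening $932.20; interest $30.76 → $962.96; payment $30.76; balance $932.20
Payment period 3: opening $932.20; interest $30.76 → $962.96; payment $30.76; balance $932.20
Payment period 4: opening $932.20; interest $30.76 → $962.96; payment $165.36; balance $797.60
Payment period 5: opening $797.60; interest $30.76 → $828.36; payment $165.36; balance $663.00
Payment period 6: opening $663.00; interest $30.76 → $693.76; payment $165.36; balance $528.40
Payment period 7: opening $528.40; interest $30.76 → $559.16; payment $165.36; balance $393.80
Payment period 8: opening $393.80; interest $30.76 → $424.56; payment $165.36; balance $259.20
Payment period 9: opening $259.20; interest $30.76 → $289.96; payment $165.36; balance $124.60
Payment period 10: opening $124.60; interest $30.76 → $155.36; payment $155.36; balance $0.00

$155.36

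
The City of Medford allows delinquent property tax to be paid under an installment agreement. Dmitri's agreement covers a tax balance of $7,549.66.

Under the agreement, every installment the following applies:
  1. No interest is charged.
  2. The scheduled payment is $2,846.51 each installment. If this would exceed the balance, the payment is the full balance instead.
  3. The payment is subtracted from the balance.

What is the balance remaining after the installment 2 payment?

Installment 1: opening $7,549.66; payment $2,846.51; balance $4,703.15
Installment 2: opening $4,703.15; payment $2,846.51; balance $1,856.64

$1,856.64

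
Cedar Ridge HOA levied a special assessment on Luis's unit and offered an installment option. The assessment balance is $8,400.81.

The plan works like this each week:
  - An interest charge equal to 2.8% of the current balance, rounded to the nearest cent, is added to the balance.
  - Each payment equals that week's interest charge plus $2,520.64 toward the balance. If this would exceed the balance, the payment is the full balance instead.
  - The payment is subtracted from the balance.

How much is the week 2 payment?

Week 1: $8,400.81 +$235.22 interest = $8,636.03; pay $2,755.86 → $5,880.17
Week 2: $5,880.17 +$164.64 interest = $6,044.81; pay $2,685.28 → $3,359.53

$2,685.28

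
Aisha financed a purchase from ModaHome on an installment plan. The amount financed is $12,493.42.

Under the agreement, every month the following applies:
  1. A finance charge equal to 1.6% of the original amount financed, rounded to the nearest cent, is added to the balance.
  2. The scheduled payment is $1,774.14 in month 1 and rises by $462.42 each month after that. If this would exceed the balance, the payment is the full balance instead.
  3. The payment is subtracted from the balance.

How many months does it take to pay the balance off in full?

Month 1: opening $12,493.42; interest $199.89 → $12,693.31; payment $1,774.14; balance $10,919.17
Month 2: opening $10,919.17; interest $199.89 → $11,119.06; payment $2,236.56; balance $8,882.50
Month 3: opening $8,882.50; interest $199.89 → $9,082.39; payment $2,698.98; balance $6,383.41
Month 4: opening $6,383.41; interest $199.89 → $6,583.30; payment $3,161.40; balance $3,421.90
Month 5: opening $3,421.90; interest $199.89 → $3,621.79; payment $3,621.79; balance $0.00
Balance reaches $0.00 in month 5.

5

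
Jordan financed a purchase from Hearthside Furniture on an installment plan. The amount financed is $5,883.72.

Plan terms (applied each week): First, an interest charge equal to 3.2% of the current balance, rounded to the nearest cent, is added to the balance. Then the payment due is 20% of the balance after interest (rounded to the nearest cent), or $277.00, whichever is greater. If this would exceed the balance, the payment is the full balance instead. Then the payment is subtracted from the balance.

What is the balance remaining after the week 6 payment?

Week 1: opening $5,883.72; interest $188.28 → $6,072.00; payment $1,214.40; balance $4,857.60
Week 2: opening $4,857.60; interest $155.44 → $5,013.04; payment $1,002.61; balance $4,010.43
Week 3: opening $4,010.43; interest $128.33 → $4,138.76; payment $827.75; balance $3,311.01
Week 4: opening $3,311.01; interest $105.95 → $3,416.96; payment $683.39; balance $2,733.57
Week 5: opening $2,733.57; interest $87.47 → $2,821.04; payment $564.21; balance $2,256.83
Week 6: opening $2,256.83; interest $72.22 → $2,329.05; payment $465.81; balance $1,863.24

$1,863.24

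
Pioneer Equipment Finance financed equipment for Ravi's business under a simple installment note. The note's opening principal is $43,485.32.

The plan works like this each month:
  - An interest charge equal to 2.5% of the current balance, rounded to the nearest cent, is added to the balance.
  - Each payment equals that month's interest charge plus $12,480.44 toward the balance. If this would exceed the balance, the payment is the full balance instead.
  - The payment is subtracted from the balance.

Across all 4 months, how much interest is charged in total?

Month 1: opening $43,485.32; interest $1,087.13 → $44,572.45; payment $13,567.57; balance $31,004.88
Month 2: opening $31,004.88; interest $775.12 → $31,780.00; payment $13,255.56; balance $18,524.44
Month 3: opening $18,524.44; interest $463.11 → $18,987.55; payment $12,943.55; balance $6,044.00
Month 4: opening $6,044.00; interest $151.10 → $6,195.10; payment $6,195.10; balance $0.00
Total interest: $1,087.13 + $775.12 + $463.11 + $151.10 = $2,476.46

$2,476.46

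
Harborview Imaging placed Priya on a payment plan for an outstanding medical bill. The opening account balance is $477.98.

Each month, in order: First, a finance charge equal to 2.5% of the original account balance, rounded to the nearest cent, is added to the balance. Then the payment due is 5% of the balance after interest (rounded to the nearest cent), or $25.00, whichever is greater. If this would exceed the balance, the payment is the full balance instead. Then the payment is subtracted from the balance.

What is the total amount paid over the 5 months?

$125.00

Month 1: $477.98 +$11.95 interest = $489.93; pay $25.00 → $464.93
Month 2: $464.93 +$11.95 interest = $476.88; pay $25.00 → $451.88
Month 3: $451.88 +$11.95 interest = $463.83; pay $25.00 → $438.83
Month 4: $438.83 +$11.95 interest = $450.78; pay $25.00 → $425.78
Month 5: $425.78 +$11.95 interest = $437.73; pay $25.00 → $412.73
Total paid: $125.00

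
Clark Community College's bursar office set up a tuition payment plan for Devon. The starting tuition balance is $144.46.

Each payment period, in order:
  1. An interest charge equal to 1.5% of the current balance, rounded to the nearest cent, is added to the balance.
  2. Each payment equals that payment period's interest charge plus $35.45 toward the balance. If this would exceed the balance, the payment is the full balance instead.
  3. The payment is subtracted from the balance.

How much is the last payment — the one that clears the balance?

$2.70

Payment period 1: opening $144.46; interest $2.17 → $146.63; payment $37.62; balance $109.01
Payment period 2: opening $109.01; interest $1.64 → $110.65; payment $37.09; balance $73.56
Payment period 3: opening $73.56; interest $1.10 → $74.66; payment $36.55; balance $38.11
Payment period 4: opening $38.11; interest $0.57 → $38.68; payment $36.02; balance $2.66
Payment period 5: opening $2.66; interest $0.04 → $2.70; payment $2.70; balance $0.00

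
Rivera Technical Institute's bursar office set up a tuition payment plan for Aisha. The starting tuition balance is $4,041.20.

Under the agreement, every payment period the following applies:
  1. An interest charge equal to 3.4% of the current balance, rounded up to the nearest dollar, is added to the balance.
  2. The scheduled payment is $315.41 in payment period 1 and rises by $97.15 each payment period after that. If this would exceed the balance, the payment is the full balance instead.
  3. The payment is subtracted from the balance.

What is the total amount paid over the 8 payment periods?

$4,770.20

# | Opening | Interest | Payment | End bal
1 | $4,041.20 | $138.00 | $315.41 | $3,863.79
2 | $3,863.79 | $132.00 | $412.56 | $3,583.23
3 | $3,583.23 | $122.00 | $509.71 | $3,195.52
4 | $3,195.52 | $109.00 | $606.86 | $2,697.66
5 | $2,697.66 | $92.00 | $704.01 | $2,085.65
6 | $2,085.65 | $71.00 | $801.16 | $1,355.49
7 | $1,355.49 | $47.00 | $898.31 | $504.18
8 | $504.18 | $18.00 | $522.18 | $0.00
Total paid: $4,770.20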